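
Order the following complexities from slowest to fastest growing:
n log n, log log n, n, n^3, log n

Ordered by growth rate: log log n < log n < n < n log n < n^3.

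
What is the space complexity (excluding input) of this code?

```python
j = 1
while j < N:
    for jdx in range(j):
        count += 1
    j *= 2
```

Space complexity: O(1).
Only a constant amount of auxiliary storage is used; nothing grows with n.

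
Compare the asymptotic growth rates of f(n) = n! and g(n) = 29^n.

f(n) = n! grows faster: n!/29^n -> infinity by Stirling.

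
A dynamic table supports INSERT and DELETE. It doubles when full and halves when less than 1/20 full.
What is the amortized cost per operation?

Using potential function Phi = |2*num_items - table_size| when load > 1/2, and Phi = table_size/2 - num_items otherwise. The gap of 1/20 vs 1/2 for shrinking prevents thrashing. Both insert and delete have O(1) amortized cost.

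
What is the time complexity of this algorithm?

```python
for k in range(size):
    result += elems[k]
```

Time complexity: O(n).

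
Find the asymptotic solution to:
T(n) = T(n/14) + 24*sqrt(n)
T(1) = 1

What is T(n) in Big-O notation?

Each level contributes sqrt(n/14^k). Geometric series with ratio 1/sqrt(14) < 1 sums to O(sqrt(n)).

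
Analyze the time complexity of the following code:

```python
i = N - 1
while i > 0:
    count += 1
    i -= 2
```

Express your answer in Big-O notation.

Time complexity: O(n).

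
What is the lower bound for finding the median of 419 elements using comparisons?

To find the median of 419 elements, every element must be compared at least once, so the lower bound is Omega(n). The BFPRT algorithm achieves O(n), making this tight.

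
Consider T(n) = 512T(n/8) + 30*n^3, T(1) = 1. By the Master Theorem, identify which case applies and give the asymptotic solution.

a=512, b=8, f(n)=30*n^3.
log_8(512) = 3, so n^(log_b(a)) = n^3.
f(n) = Theta(n^3), so Case 2 applies.
T(n) = Theta(n^3 log n).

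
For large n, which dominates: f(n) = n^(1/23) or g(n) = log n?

f(n) = n^(1/23) grows faster: any positive power of n dominates log n.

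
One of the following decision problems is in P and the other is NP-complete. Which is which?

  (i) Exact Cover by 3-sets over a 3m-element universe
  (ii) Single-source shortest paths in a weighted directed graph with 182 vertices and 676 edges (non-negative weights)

(i) is NP-complete: one of Karp's 21 NP-complete problems.
(ii) is P: Dijkstra's algorithm runs in O((V+E) log V).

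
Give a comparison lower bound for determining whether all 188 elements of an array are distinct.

In the algebraic decision-tree model, the YES region for element distinctness on 188 elements has 188! connected components (one per ordering). Ben-Or's theorem then gives a lower bound of Omega(log(n!)) = Omega(n log n).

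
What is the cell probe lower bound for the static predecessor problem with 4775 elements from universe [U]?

The Patrascu-Thorup lower bound shows any data structure on n = 4775 elements using O(n * polylog(n)) space requires Omega(log log U) query time. van Emde Boas trees achieve O(log log U) with O(U) space.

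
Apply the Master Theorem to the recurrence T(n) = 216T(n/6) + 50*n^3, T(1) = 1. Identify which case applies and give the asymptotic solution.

a=216, b=6, f(n)=50*n^3.
log_6(216) = 3, so n^(log_b(a)) = n^3.
f(n) = Theta(n^3), so Case 2 applies.
T(n) = Theta(n^3 log n).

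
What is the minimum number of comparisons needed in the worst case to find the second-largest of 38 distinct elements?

Lower bound: finding the max needs 38-1 comparisons. By the adversary weight-doubling argument, the max must personally win >= ceil(log_2(38)) = 6 comparisons; the 2nd-largest is among those 6 losers, needing 6-1 more comparisons. Total >= 38-1 + 6-1 = 42. A balanced knockout tournament achieves this.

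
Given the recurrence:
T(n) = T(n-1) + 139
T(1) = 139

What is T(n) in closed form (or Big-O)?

Unrolling: T(n) = T(n-1) + 139 = T(n-2) + 2*139 = ... = T(1) + (n-1)*139 = 139 + (n-1)*139 = 139n.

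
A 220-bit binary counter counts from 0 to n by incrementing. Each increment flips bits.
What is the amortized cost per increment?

Bit i flips every 2^i increments. Total flips over n increments: sum_{i=0}^{220} n/2^i < 2n. Amortized cost: 2n/n = O(1).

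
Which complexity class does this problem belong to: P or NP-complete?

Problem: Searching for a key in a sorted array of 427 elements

This problem is in P: binary search runs in O(log n).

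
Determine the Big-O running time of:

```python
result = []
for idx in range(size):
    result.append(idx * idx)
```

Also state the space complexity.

Time complexity: O(n).
Space complexity: O(n).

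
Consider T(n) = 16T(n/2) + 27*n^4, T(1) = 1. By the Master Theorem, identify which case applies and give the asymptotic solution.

a=16, b=2, f(n)=27*n^4.
log_2(16) = 4, so n^(log_b(a)) = n^4.
f(n) = Theta(n^4), so Case 2 applies.
T(n) = Theta(n^4 log n).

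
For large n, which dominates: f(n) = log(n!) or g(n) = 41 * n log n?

f(n) = log(n!) and g(n) = 41 * n log n are Theta of each other: Stirling: log(n!) = n log n - n + O(log n) = Theta(n log n); the constant 41 doesn't change the Theta class.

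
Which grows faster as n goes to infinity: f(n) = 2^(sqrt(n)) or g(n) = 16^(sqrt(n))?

g(n) = 16^(sqrt(n)) grows faster: ratio is (16/2)^(sqrt(n)) -> infinity since 16/2 > 1.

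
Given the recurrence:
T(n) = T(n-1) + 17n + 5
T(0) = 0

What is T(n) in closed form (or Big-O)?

Dominant term in sum is 17*sum(i, i=1..n) = 17*n*(n+1)/2 = O(n^2).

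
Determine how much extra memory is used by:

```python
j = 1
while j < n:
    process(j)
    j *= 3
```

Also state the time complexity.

Space complexity: O(1).
Only a constant amount of auxiliary storage is used; nothing grows with n.
Time complexity: O(log n).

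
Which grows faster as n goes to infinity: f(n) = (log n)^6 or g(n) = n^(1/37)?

g(n) = n^(1/37) grows faster: any positive power of n dominates any polylog.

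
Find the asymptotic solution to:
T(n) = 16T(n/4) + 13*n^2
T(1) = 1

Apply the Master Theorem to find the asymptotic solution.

a=16, b=4, f(n)=13*n^2. log_4(16) = 2. Case 2: T(n) = O(n^2 log n).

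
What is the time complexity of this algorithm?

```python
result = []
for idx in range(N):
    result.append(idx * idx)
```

Time complexity: O(n).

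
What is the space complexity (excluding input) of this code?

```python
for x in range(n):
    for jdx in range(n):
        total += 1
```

Space complexity: O(1).
Only a constant amount of auxiliary storage is used; nothing grows with n.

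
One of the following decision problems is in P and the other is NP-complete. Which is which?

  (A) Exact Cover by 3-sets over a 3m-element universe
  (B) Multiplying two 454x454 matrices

(A) is NP-complete: one of Karp's 21 NP-complete problems.
(B) is P: the schoolbook algorithm runs in O(n^3).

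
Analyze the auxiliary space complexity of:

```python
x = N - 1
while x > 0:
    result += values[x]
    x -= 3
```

Space complexity: O(1).
Only a constant amount of auxiliary storage is used; nothing grows with n.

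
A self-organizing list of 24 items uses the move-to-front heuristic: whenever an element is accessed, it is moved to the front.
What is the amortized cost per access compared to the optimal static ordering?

With potential Phi = number of inversions between the MTF list and the optimal static list (at most C(24,2)), each access has amortized cost at most 2 * (cost under optimal static ordering). This is the move-to-front 2-competitiveness result.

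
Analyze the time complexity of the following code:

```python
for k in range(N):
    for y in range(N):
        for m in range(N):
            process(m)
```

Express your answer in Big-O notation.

Time complexity: O(n^3).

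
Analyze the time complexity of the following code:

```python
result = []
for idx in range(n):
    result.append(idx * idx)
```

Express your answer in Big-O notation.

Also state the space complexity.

Time complexity: O(n).
Space complexity: O(n).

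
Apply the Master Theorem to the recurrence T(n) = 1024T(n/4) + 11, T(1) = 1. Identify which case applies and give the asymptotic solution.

a=1024, b=4, f(n)=11.
log_4(1024) = 5 > 0.
Since f(n) = O(n^0) is polynomially smaller than n^5, Case 1 applies.
T(n) = Theta(n^5).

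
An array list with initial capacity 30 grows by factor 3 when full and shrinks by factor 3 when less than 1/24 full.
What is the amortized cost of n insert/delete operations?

Using potential function Phi = |3*size - capacity|. Resizing costs are offset by potential release. Amortized O(1) per operation.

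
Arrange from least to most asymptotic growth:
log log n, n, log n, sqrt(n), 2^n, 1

Ordered by growth rate: 1 < log log n < log n < sqrt(n) < n < 2^n.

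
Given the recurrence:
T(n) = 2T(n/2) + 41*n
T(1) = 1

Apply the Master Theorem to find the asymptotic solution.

a=2, b=2, f(n)=41*n. log_2(2) = 1. Case 2: T(n) = O(n log n).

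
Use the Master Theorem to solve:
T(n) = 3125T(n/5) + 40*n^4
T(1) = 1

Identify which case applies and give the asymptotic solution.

a=3125, b=5, f(n)=40*n^4.
log_5(3125) = 5 > 4.
Since f(n) = O(n^4) is polynomially smaller than n^5, Case 1 applies.
T(n) = Theta(n^5).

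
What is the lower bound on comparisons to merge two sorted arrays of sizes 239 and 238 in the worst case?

Adversary: with |239 - 238| <= 1 the inputs can be fully interleaved so that every adjacent pair in the merged output comes from different arrays. Then each of the 476 adjacent pairs must be directly compared, or the algorithm cannot determine their relative order. Standard merge meets this bound.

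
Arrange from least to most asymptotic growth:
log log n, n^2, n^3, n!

Ordered by growth rate: log log n < n^2 < n^3 < n!.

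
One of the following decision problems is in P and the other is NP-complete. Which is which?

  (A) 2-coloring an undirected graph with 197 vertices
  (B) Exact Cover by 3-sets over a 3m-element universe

(A) is P: 2-coloring is bipartiteness testing via BFS, O(V+E).
(B) is NP-complete: one of Karp's 21 NP-complete problems.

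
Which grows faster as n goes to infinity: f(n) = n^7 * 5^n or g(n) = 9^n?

g(n) = 9^n grows faster: 9^n / (n^7 5^n) = (9/5)^n / n^7 -> infinity since 9/5 > 1.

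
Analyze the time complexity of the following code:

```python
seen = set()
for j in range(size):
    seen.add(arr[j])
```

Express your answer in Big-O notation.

Time complexity: O(n).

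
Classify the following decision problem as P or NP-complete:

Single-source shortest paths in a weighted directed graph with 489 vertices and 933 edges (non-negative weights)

This problem is in P: Dijkstra's algorithm runs in O((V+E) log V).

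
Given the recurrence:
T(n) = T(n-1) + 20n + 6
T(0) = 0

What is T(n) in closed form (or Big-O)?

Dominant term in sum is 20*sum(i, i=1..n) = 20*n*(n+1)/2 = O(n^2).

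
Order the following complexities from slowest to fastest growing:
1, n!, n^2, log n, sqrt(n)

Ordered by growth rate: 1 < log n < sqrt(n) < n^2 < n!.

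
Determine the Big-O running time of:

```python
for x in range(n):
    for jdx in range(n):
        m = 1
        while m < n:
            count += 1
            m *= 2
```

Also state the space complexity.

Time complexity: O(n^2 log n).
Space complexity: O(1).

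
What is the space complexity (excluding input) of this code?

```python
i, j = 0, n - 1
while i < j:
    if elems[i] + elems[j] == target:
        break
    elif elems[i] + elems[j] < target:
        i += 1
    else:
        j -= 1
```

Space complexity: O(1).
Only a constant amount of auxiliary storage is used; nothing grows with n.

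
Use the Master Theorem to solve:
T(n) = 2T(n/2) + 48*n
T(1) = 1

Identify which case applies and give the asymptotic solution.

a=2, b=2, f(n)=48*n.
log_2(2) = 1, so n^(log_b(a)) = n.
f(n) = Theta(n), so Case 2 applies.
T(n) = Theta(n log n).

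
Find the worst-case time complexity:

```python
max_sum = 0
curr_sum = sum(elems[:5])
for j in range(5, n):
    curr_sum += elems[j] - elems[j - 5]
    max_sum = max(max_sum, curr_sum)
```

Time complexity: O(n).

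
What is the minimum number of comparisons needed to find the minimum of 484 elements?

Finding the minimum requires 483 comparisons, identical reasoning to finding the maximum. Each comparison eliminates one candidate.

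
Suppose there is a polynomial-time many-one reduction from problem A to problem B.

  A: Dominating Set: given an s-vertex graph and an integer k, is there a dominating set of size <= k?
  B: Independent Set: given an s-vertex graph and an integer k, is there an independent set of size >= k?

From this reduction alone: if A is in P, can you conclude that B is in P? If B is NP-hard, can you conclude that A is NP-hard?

A poly-time reduction A <=_p B transfers tractability DOWN (B easy => A easy) and hardness UP (A hard => B hard), not the reverse.
From A in P, the reduction alone does NOT give B in P: any problem in P trivially reduces to SAT, yet SAT is not known to be in P.
From B NP-hard, the reduction alone does NOT give A NP-hard: again, easy problems reduce to hard ones.
(Here in fact A is NP-complete and B is NP-complete.)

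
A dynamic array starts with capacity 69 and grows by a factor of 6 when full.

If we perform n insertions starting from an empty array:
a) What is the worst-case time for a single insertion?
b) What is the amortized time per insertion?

(a) Worst-case single insertion: O(n) -- when the array is full at capacity c, the resize copies all c elements, and c can be Theta(n).
(b) Resizes happen at sizes 69, 414, 2484, ... Total copy cost for n insertions: 69 + 414 + ... = O(n) (geometric series with ratio 1/6). Amortized cost per insertion: O(n)/n = O(1).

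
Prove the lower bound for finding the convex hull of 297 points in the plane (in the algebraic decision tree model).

Reduction from sorting: given 297 numbers x_1,...,x_{297}, map x_i to the point (x_i, x_i^2) on the parabola y = x^2. All points are on the convex hull, and walking the hull gives them in sorted x-order. Since sorting requires Omega(n log n), so does planar convex hull.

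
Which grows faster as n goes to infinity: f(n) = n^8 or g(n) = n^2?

f(n) = n^8 grows faster: n^8/n^2 = n^6 -> infinity.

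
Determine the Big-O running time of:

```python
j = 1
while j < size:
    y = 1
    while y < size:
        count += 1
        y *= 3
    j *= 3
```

Time complexity: O(log^2 n).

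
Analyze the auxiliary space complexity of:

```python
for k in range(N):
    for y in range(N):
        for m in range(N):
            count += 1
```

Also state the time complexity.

Space complexity: O(1).
Only a constant amount of auxiliary storage is used; nothing grows with n.
Time complexity: O(n^3).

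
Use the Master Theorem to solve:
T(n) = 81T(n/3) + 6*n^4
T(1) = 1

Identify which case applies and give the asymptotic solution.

a=81, b=3, f(n)=6*n^4.
log_3(81) = 4, so n^(log_b(a)) = n^4.
f(n) = Theta(n^4), so Case 2 applies.
T(n) = Theta(n^4 log n).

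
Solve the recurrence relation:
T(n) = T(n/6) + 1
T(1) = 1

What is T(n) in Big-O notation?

Each step divides n by 6 and adds 1. After log_6(n) steps, T(n) = O(log n).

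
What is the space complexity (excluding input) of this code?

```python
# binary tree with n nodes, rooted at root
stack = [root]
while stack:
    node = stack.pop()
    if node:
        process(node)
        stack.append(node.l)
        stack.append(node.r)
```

Space complexity: O(n).
Auxiliary storage grows linearly with the input size n in the worst case.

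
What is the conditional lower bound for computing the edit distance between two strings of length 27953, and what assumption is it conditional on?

Under SETH (the Strong Exponential Time Hypothesis), edit distance on length-27953 strings cannot be computed in O(n^(2-epsilon)) time for any epsilon > 0 (Backurs-Indyk). The reduction is from CNF-SAT via the orthogonal vectors problem.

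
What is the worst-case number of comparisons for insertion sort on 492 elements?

Insertion sort on reverse-sorted input: 1 + 2 + ... + (492-1) = 120786 comparisons.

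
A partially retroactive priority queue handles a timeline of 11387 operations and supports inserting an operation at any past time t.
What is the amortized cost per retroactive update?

Partially retroactive priority queues (Demaine-Iacono-Langerman) allow updates at past times with queries only at the present. With a balanced BST over the m = 11387 timeline events tracking bridges, each retroactive insert or delete is O(log m) amortized.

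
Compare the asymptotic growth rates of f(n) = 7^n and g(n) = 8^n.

g(n) = 8^n grows faster: (8/7)^n -> infinity since 8/7 > 1.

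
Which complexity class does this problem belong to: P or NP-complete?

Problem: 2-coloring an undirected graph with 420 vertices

This problem is in P: 2-coloring is bipartiteness testing via BFS, O(V+E).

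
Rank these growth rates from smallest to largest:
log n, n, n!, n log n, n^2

Ordered by growth rate: log n < n < n log n < n^2 < n!.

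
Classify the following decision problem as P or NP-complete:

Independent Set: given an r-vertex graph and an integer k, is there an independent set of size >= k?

This problem is NP-complete: complement of Clique (with k part of the input).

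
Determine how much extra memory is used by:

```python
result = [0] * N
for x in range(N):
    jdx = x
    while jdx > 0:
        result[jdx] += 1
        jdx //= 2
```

Space complexity: O(n).
Auxiliary storage grows linearly with the input size n in the worst case.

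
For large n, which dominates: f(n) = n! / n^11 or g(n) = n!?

g(n) = n! grows faster: the ratio n!/(n!/n^11) = n^11 -> infinity.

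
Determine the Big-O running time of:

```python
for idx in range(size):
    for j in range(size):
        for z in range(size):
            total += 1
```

Time complexity: O(n^3).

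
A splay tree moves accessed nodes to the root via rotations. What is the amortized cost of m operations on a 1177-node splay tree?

Using a potential function Phi = sum of log(size of subtree) for each node, each splay operation has amortized cost O(log n) where n = 1177. Bad individual operations (O(n)) are offset by decreased potential.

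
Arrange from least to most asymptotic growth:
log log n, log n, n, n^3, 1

Ordered by growth rate: 1 < log log n < log n < n < n^3.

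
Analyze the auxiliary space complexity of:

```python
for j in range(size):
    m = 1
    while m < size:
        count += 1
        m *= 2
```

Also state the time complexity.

Space complexity: O(1).
Only a constant amount of auxiliary storage is used; nothing grows with n.
Time complexity: O(n log n).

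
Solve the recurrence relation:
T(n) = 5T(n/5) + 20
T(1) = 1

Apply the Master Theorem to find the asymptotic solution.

a=5, b=5, f(n)=20. log_5(5) = 1. Case 1 of Master Theorem: T(n) = O(n^1).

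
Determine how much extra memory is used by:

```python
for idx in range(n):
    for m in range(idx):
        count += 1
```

Space complexity: O(1).
Only a constant amount of auxiliary storage is used; nothing grows with n.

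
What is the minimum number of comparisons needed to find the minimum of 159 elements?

Finding the minimum requires 158 comparisons, identical reasoning to finding the maximum. Each comparison eliminates one candidate.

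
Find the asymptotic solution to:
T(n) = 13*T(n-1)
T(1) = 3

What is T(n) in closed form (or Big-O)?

Each step multiplies by 13. T(n) = T(1)*13^(n-1) = 3*13^(n-1).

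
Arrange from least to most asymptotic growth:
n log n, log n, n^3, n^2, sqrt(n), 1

Ordered by growth rate: 1 < log n < sqrt(n) < n log n < n^2 < n^3.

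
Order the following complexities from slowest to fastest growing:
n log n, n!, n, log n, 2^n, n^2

Ordered by growth rate: log n < n < n log n < n^2 < 2^n < n!.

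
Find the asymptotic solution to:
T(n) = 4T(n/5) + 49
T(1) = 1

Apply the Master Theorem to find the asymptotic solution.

a=4, b=5, f(n)=49. log_5(4) = 0.8614. Case 1 of Master Theorem: T(n) = O(n^0.8614).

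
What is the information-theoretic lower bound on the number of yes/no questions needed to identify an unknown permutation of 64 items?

There are 64! = 126886932185884164103433389335161480802865516174545192198801894375214704230400000000000000 permutations. Each yes/no question gives at most 1 bit, so at least ceil(log_2(126886932185884164103433389335161480802865516174545192198801894375214704230400000000000000)) = 296 questions are needed.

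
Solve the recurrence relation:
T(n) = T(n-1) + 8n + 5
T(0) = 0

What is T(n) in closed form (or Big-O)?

Dominant term in sum is 8*sum(i, i=1..n) = 8*n*(n+1)/2 = O(n^2).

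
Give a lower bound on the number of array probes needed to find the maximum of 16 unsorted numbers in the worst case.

Adversary: any unprobed cell could hold a value larger than everything seen so far. If fewer than 16 cells are probed, the adversary places the max in an unprobed cell. So all 16 cells must be examined; together with 16-1 comparisons this is tight.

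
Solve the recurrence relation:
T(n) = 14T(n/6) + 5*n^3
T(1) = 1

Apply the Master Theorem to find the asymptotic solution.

a=14, b=6, f(n)=5*n^3. log_6(14) = 1.473 < 3. Case 3: T(n) = O(n^3).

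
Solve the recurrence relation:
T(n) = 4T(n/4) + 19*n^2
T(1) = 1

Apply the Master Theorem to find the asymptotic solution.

a=4, b=4, f(n)=19*n^2. log_4(4) = 1 < 2. Case 3: T(n) = O(n^2).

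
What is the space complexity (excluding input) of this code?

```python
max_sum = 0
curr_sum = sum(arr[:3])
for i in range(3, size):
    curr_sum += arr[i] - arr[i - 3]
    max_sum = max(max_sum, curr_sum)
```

Space complexity: O(1).
Only a constant amount of auxiliary storage is used; nothing grows with n.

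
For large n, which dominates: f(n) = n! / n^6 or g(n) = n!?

g(n) = n! grows faster: the ratio n!/(n!/n^6) = n^6 -> infinity.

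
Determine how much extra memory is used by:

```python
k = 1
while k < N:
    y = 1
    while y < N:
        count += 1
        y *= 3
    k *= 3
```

Space complexity: O(1).
Only a constant amount of auxiliary storage is used; nothing grows with n.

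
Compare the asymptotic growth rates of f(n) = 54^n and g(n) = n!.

g(n) = n! grows faster: n!/54^n -> infinity by Stirling.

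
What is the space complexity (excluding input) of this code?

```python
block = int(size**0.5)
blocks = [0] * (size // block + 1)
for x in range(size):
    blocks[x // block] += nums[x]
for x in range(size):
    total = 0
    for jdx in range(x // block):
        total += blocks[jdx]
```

Space complexity: O(sqrt(n)).
Storage scales with sqrt(n).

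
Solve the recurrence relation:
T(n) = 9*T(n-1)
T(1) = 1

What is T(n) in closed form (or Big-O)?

Each step multiplies by 9. T(n) = T(1)*9^(n-1) = 9^(n-1).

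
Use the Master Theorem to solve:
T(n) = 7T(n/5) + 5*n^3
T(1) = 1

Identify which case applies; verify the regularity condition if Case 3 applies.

a=7, b=5, f(n)=5*n^3.
log_5(7) = 1.209 < 3.
f(n) = Omega(n^(1.209+epsilon)) for some epsilon > 0, so Case 3 is the candidate.
Regularity: a*f(n/b) = 7*5*(n/5)^3 = (7/125)*5*n^3 <= c*f(n) with c = 7/125 < 1. Satisfied.
Case 3: T(n) = Theta(n^3).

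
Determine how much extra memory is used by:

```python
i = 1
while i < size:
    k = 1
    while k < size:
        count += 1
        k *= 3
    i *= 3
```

Space complexity: O(1).
Only a constant amount of auxiliary storage is used; nothing grows with n.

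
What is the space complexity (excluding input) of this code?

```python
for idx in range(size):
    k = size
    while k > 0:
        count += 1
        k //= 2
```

Space complexity: O(1).
Only a constant amount of auxiliary storage is used; nothing grows with n.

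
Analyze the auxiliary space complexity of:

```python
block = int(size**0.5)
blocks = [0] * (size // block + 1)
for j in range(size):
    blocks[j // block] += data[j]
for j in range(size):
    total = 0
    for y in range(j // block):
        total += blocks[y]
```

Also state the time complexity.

Space complexity: O(sqrt(n)).
Storage scales with sqrt(n).
Time complexity: O(n * sqrt(n)).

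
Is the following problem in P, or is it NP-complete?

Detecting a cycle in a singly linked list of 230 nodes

This problem is in P: Floyd's tortoise-and-hare runs in O(n) time, O(1) space.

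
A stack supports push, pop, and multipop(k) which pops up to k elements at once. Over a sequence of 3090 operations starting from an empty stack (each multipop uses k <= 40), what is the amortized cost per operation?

Each element is pushed exactly once and popped at most once (whether by pop or as part of a multipop). So the total number of individual pops over the whole sequence is at most the number of pushes, which is at most 3090. Total work <= 2 * 3090, hence O(1) amortized per operation.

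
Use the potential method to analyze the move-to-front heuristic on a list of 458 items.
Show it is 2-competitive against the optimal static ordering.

Let Phi = number of inversions between the MTF list and the optimal static list (0 <= Phi <= C(458,2)). Accessing an element at MTF position k and optimal position j: the move-to-front destroys all k-1 inversions in front of it that are not in front in optimal (>= k-j of them) and creates at most j-1 new ones. Amortized cost <= k + (j-1) - (k-j) = 2j - 1 <= 2 * optimal cost.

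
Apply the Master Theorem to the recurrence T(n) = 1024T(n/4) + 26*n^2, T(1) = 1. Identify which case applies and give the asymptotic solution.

a=1024, b=4, f(n)=26*n^2.
log_4(1024) = 5 > 2.
Since f(n) = O(n^2) is polynomially smaller than n^5, Case 1 applies.
T(n) = Theta(n^5).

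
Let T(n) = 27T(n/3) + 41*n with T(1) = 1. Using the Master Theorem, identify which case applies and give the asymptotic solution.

a=27, b=3, f(n)=41*n.
log_3(27) = 3 > 1.
Since f(n) = O(n^1) is polynomially smaller than n^3, Case 1 applies.
T(n) = Theta(n^3).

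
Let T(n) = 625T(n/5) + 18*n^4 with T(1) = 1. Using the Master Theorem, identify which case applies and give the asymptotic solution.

a=625, b=5, f(n)=18*n^4.
log_5(625) = 4, so n^(log_b(a)) = n^4.
f(n) = Theta(n^4), so Case 2 applies.
T(n) = Theta(n^4 log n).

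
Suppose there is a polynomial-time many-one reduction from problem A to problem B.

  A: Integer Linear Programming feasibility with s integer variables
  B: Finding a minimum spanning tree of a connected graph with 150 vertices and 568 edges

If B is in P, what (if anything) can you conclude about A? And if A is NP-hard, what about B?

A poly-time reduction A <=_p B means any A-instance can be transformed to a B-instance in poly time.
If B is in P: compose the reduction with B's poly-time algorithm to solve A in poly time, so A is in P.
If A is NP-hard: every NP problem reduces to A, which reduces to B; composing reductions, every NP problem reduces to B, so B is NP-hard.
(Here in fact A is NP-complete and B is in P, so no such reduction is known -- its existence would imply P = NP; the analysis concerns only what the assumed reduction would or would not let you conclude.)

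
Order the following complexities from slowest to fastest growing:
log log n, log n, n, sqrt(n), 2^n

Ordered by growth rate: log log n < log n < sqrt(n) < n < 2^n.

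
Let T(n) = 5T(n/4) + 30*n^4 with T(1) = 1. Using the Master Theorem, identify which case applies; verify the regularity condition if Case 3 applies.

a=5, b=4, f(n)=30*n^4.
log_4(5) = 1.161 < 4.
f(n) = Omega(n^(1.161+epsilon)) for some epsilon > 0, so Case 3 is the candidate.
Regularity: a*f(n/b) = 5*30*(n/4)^4 = (5/256)*30*n^4 <= c*f(n) with c = 5/256 < 1. Satisfied.
Case 3: T(n) = Theta(n^4).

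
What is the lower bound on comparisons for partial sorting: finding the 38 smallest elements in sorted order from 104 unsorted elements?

Finding 38 smallest of 104 in sorted order: Omega(104) to identify the 38 smallest, plus Omega(38 log 38) to sort them. Total: Omega(n + k log k).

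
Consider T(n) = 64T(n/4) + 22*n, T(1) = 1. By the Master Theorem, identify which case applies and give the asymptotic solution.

a=64, b=4, f(n)=22*n.
log_4(64) = 3 > 1.
Since f(n) = O(n^1) is polynomially smaller than n^3, Case 1 applies.
T(n) = Theta(n^3).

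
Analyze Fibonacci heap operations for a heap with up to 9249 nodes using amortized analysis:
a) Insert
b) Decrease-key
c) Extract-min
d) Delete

Fibonacci heaps use lazy consolidation. Potential function Phi = t + 2m (t = number of trees, m = marked nodes).
- Insert: O(1) actual, Delta Phi = +1 (one new tree) => O(1) amortized.
- Decrease-key: with c cascading cuts, actual cost is O(c); Delta Phi <= c - 2(c-1) + 2 = 4 - c (c new trees; >= c-1 marks cleared; <= 1 new mark). Amortized O(c) + (4 - c) = O(1).
- Extract-min: O(D(n) + t) actual; consolidation drops t to <= D(n)+1, so Delta Phi pays for the t term. D(n) = O(log n) for n = 9249 => O(log n) amortized.
- Delete: decrease-key to -inf then extract-min = O(log n).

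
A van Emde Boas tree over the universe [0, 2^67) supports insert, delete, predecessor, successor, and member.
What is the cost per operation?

vEB recursively partitions [0, 147573952589676412928) into sqrt(u) clusters of size sqrt(u). Each operation recurses into either one cluster or the summary, never both: T(u) = T(sqrt(u)) + O(1) => T(u) = O(log log u) = O(log 67). This is worst-case, not just amortized.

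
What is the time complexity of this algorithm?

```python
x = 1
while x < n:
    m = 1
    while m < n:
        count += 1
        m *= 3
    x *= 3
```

Time complexity: O(log^2 n).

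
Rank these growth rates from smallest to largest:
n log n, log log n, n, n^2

Ordered by growth rate: log log n < n < n log n < n^2.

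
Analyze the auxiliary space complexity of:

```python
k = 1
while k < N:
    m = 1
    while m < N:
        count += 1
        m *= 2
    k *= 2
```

Space complexity: O(1).
Only a constant amount of auxiliary storage is used; nothing grows with n.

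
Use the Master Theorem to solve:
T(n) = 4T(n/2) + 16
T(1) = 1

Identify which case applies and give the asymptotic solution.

a=4, b=2, f(n)=16.
log_2(4) = 2 > 0.
Since f(n) = O(n^0) is polynomially smaller than n^2, Case 1 applies.
T(n) = Theta(n^2).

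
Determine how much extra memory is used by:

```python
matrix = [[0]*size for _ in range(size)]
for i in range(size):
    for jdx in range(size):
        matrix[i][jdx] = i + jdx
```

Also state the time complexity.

Space complexity: O(n^2).
A 2D structure of size n x n is allocated.
Time complexity: O(n^2).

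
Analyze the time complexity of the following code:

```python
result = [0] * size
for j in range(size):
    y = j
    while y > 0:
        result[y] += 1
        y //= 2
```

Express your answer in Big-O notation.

Time complexity: O(n log n).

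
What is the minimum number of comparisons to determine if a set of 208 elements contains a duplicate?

Determining if 208 elements are all distinct requires Omega(n log n) comparisons in the comparison model. This follows from the element distinctness lower bound.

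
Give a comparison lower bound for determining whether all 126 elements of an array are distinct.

In the algebraic decision-tree model, the YES region for element distinctness on 126 elements has 126! connected components (one per ordering). Ben-Or's theorem then gives a lower bound of Omega(log(n!)) = Omega(n log n).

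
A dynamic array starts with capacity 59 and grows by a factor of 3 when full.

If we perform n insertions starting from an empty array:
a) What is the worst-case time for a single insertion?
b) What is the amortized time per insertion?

(a) Worst-case single insertion: O(n) -- when the array is full at capacity c, the resize copies all c elements, and c can be Theta(n).
(b) Resizes happen at sizes 59, 177, 531, ... Total copy cost for n insertions: 59 + 177 + ... = O(n) (geometric series with ratio 1/3). Amortized cost per insertion: O(n)/n = O(1).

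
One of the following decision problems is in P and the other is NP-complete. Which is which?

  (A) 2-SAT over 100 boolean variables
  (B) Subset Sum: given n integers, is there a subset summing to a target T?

(A) is P: 2-SAT is solvable in linear time via implication-graph SCCs.
(B) is NP-complete: one of Karp's 21 NP-complete problems.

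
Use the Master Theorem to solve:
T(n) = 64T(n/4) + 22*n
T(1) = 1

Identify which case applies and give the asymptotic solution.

a=64, b=4, f(n)=22*n.
log_4(64) = 3 > 1.
Since f(n) = O(n^1) is polynomially smaller than n^3, Case 1 applies.
T(n) = Theta(n^3).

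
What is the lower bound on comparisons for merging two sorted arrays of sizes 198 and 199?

Adversary argument: with sizes 198 and 199 (differing by at most 1), interleave the two arrays so that every consecutive pair in the output comes from different inputs. Then each of the 396 adjacent output pairs must be directly compared, or the algorithm cannot determine their relative order. So 396 comparisons are necessary; standard merge achieves this.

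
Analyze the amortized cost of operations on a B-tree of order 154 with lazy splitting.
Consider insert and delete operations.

In a B-tree of order 154, a node splits when it has 154 keys. With lazy splitting, we use potential Phi = number of full nodes + number of near-empty nodes. Each split costs O(1) but reduces potential. Between splits, at least 77 insertions must occur in that node. Amortized structural cost is O(1) per operation, plus O(log_154 n) traversal.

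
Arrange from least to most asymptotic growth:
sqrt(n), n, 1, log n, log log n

Ordered by growth rate: 1 < log log n < log n < sqrt(n) < n.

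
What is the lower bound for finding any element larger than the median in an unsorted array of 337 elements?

To find an element larger than the median of 337 elements, we must see Omega(n) elements. Without seeing enough elements, an adversary can make any unseen element the median.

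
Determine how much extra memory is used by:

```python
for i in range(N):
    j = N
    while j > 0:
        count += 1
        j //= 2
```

Space complexity: O(1).
Only a constant amount of auxiliary storage is used; nothing grows with n.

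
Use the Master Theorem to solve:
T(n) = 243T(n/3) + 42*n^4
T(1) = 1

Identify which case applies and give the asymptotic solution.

a=243, b=3, f(n)=42*n^4.
log_3(243) = 5 > 4.
Since f(n) = O(n^4) is polynomially smaller than n^5, Case 1 applies.
T(n) = Theta(n^5).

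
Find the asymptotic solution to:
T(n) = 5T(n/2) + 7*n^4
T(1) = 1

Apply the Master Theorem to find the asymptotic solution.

a=5, b=2, f(n)=7*n^4. log_2(5) = 2.322 < 4. Case 3: T(n) = O(n^4).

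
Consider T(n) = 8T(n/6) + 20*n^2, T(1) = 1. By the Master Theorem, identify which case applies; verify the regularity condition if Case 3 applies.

a=8, b=6, f(n)=20*n^2.
log_6(8) = 1.161 < 2.
f(n) = Omega(n^(1.161+epsilon)) for some epsilon > 0, so Case 3 is the candidate.
Regularity: a*f(n/b) = 8*20*(n/6)^2 = (8/36)*20*n^2 <= c*f(n) with c = 8/36 < 1. Satisfied.
Case 3: T(n) = Theta(n^2).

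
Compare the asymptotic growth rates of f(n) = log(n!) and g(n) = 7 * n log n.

f(n) = log(n!) and g(n) = 7 * n log n are Theta of each other: Stirling: log(n!) = n log n - n + O(log n) = Theta(n log n); the constant 7 doesn't change the Theta class.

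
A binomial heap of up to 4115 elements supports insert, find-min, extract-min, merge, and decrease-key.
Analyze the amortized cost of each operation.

A binomial heap with n <= 4115 elements has at most floor(log_2 4115) + 1 = 13 trees. Using potential Phi = number of trees: Insert adds one tree, but cascading merges reduce count -- amortized O(1). Find-min reads the cached minimum pointer: O(1). Extract-min creates O(log n) new trees: O(log n). Merge combines tree lists: O(log n). Decrease-key sifts the element up its tree of height <= log n: O(log n).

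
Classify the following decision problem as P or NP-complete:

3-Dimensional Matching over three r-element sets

This problem is NP-complete: one of Karp's 21 NP-complete problems.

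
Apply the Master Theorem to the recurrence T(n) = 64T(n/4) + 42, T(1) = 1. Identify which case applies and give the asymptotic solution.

a=64, b=4, f(n)=42.
log_4(64) = 3 > 0.
Since f(n) = O(n^0) is polynomially smaller than n^3, Case 1 applies.
T(n) = Theta(n^3).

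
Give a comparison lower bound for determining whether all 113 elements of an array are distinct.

In the algebraic decision-tree model, the YES region for element distinctness on 113 elements has 113! connected components (one per ordering). Ben-Or's theorem then gives a lower bound of Omega(log(n!)) = Omega(n log n).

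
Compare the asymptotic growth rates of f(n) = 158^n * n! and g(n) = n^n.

f(n) = 158^n * n! grows faster: by Stirling n! ~ sqrt(2 pi n)(n/e)^n, so 158^n n! / n^n ~ (158/e)^n sqrt(2 pi n) -> infinity since 158/e > 1.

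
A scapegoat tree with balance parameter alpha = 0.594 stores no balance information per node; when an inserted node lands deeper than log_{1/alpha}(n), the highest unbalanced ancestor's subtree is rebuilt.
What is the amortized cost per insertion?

Search/insert path is O(log n). A rebuild of a subtree of size s costs O(s), but with alpha = 0.594 at least Omega(s) insertions must have occurred in that subtree since its last rebuild. Charging O(1) of the rebuild to each such insertion gives O(log n) amortized.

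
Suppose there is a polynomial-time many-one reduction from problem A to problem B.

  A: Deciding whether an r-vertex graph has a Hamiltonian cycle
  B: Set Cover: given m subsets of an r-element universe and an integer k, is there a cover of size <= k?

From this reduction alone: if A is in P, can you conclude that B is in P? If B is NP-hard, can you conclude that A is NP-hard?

A poly-time reduction A <=_p B transfers tractability DOWN (B easy => A easy) and hardness UP (A hard => B hard), not the reverse.
From A in P, the reduction alone does NOT give B in P: any problem in P trivially reduces to SAT, yet SAT is not known to be in P.
From B NP-hard, the reduction alone does NOT give A NP-hard: again, easy problems reduce to hard ones.
(Here in fact A is NP-complete and B is NP-complete.)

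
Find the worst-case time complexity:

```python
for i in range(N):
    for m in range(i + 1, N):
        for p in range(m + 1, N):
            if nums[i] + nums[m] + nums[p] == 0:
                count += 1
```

Time complexity: O(n^3).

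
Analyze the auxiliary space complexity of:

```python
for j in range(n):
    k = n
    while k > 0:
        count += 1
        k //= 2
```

Space complexity: O(1).
Only a constant amount of auxiliary storage is used; nothing grows with n.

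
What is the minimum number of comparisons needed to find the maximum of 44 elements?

Finding the maximum requires 43 comparisons. Each comparison eliminates exactly one candidate. With 44 candidates, we need 43 eliminations.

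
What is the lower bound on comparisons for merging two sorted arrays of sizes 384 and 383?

Adversary argument: with sizes 384 and 383 (differing by at most 1), interleave the two arrays so that every consecutive pair in the output comes from different inputs. Then each of the 766 adjacent output pairs must be directly compared, or the algorithm cannot determine their relative order. So 766 comparisons are necessary; standard merge achieves this.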